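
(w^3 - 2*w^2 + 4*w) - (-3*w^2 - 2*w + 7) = w^3 + w^2 + 6*w - 7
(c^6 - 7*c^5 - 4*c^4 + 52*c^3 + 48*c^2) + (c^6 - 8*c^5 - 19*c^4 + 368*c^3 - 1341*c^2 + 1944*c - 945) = 2*c^6 - 15*c^5 - 23*c^4 + 420*c^3 - 1293*c^2 + 1944*c - 945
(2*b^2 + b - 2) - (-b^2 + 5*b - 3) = 3*b^2 - 4*b + 1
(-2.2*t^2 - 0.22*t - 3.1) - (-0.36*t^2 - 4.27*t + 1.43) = -1.84*t^2 + 4.05*t - 4.53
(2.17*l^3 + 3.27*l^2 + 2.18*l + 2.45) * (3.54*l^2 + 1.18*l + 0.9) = 7.6818*l^5 + 14.1364*l^4 + 13.5288*l^3 + 14.1884*l^2 + 4.853*l + 2.205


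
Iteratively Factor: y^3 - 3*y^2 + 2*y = (y - 2)*(y^2 - y) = y*(y - 2)*(y - 1)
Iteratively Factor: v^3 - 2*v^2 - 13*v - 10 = (v + 1)*(v^2 - 3*v - 10) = (v + 1)*(v + 2)*(v - 5)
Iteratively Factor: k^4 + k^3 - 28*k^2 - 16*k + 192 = (k - 3)*(k^3 + 4*k^2 - 16*k - 64) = (k - 4)*(k - 3)*(k^2 + 8*k + 16) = (k - 4)*(k - 3)*(k + 4)*(k + 4)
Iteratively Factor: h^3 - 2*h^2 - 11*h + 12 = (h - 4)*(h^2 + 2*h - 3) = (h - 4)*(h - 1)*(h + 3)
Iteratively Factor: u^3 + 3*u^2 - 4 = (u - 1)*(u^2 + 4*u + 4) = (u - 1)*(u + 2)*(u + 2)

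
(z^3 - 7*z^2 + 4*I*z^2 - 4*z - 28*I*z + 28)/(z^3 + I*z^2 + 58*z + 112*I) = (z^2 + z*(-7 + 2*I) - 14*I)/(z^2 - I*z + 56)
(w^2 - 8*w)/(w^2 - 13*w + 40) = w/(w - 5)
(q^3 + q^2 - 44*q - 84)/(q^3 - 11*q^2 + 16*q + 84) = (q + 6)/(q - 6)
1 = 1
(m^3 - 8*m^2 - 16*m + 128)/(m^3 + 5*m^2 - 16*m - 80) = (m - 8)/(m + 5)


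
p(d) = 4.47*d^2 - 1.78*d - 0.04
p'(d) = 8.94*d - 1.78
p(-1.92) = 19.86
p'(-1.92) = -18.94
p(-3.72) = 68.44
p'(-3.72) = -35.04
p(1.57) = 8.18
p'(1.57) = 12.26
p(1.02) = 2.79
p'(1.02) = 7.34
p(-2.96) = 44.39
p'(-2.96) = -28.24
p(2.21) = 17.86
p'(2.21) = 17.98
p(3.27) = 41.94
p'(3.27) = 27.45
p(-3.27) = 53.58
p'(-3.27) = -31.01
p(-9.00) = 378.05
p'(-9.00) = -82.24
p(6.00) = 150.20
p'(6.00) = 51.86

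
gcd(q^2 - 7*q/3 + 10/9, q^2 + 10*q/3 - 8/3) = q - 2/3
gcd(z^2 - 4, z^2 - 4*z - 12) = z + 2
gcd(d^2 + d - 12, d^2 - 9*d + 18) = d - 3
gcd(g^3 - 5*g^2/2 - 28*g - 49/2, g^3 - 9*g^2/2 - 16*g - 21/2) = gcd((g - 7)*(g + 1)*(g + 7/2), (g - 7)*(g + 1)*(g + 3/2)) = g^2 - 6*g - 7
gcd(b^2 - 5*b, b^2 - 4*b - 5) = b - 5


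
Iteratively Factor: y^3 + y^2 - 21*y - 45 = (y - 5)*(y^2 + 6*y + 9) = (y - 5)*(y + 3)*(y + 3)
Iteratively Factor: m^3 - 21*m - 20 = (m + 1)*(m^2 - m - 20) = (m - 5)*(m + 1)*(m + 4)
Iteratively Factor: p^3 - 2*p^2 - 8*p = (p)*(p^2 - 2*p - 8) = p*(p + 2)*(p - 4)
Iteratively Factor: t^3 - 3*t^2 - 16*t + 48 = (t + 4)*(t^2 - 7*t + 12) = (t - 3)*(t + 4)*(t - 4)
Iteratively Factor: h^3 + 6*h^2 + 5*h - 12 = (h + 4)*(h^2 + 2*h - 3) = (h + 3)*(h + 4)*(h - 1)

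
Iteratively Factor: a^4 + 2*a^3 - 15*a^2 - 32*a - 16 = (a + 1)*(a^3 + a^2 - 16*a - 16) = (a + 1)*(a + 4)*(a^2 - 3*a - 4) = (a + 1)^2*(a + 4)*(a - 4)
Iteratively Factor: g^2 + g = (g + 1)*(g)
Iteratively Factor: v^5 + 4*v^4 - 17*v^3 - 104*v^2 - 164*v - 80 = (v - 5)*(v^4 + 9*v^3 + 28*v^2 + 36*v + 16) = (v - 5)*(v + 2)*(v^3 + 7*v^2 + 14*v + 8) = (v - 5)*(v + 2)*(v + 4)*(v^2 + 3*v + 2) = (v - 5)*(v + 1)*(v + 2)*(v + 4)*(v + 2)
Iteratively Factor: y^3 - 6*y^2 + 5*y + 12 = (y + 1)*(y^2 - 7*y + 12) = (y - 4)*(y + 1)*(y - 3)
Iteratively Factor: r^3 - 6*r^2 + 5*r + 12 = (r - 3)*(r^2 - 3*r - 4) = (r - 4)*(r - 3)*(r + 1)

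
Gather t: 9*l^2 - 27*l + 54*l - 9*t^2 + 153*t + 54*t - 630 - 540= 9*l^2 + 27*l - 9*t^2 + 207*t - 1170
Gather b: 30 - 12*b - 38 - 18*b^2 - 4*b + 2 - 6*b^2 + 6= -24*b^2 - 16*b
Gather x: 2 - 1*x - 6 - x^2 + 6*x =-x^2 + 5*x - 4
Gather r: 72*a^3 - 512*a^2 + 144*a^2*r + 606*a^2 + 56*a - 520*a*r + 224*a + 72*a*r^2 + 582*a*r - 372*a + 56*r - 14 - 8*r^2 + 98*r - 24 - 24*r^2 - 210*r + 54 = 72*a^3 + 94*a^2 - 92*a + r^2*(72*a - 32) + r*(144*a^2 + 62*a - 56) + 16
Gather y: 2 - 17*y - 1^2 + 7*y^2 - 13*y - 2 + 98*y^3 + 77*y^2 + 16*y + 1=98*y^3 + 84*y^2 - 14*y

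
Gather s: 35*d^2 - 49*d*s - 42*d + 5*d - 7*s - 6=35*d^2 - 37*d + s*(-49*d - 7) - 6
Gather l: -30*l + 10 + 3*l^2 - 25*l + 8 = 3*l^2 - 55*l + 18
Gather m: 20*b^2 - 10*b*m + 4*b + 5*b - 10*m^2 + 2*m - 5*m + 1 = 20*b^2 + 9*b - 10*m^2 + m*(-10*b - 3) + 1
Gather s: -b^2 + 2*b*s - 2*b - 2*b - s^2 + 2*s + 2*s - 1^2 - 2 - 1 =-b^2 - 4*b - s^2 + s*(2*b + 4) - 4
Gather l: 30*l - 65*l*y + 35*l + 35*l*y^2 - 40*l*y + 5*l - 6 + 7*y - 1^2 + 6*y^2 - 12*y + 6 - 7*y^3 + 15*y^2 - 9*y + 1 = l*(35*y^2 - 105*y + 70) - 7*y^3 + 21*y^2 - 14*y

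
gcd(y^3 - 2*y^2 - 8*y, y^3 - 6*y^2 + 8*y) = y^2 - 4*y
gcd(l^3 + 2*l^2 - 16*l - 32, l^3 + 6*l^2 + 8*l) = l^2 + 6*l + 8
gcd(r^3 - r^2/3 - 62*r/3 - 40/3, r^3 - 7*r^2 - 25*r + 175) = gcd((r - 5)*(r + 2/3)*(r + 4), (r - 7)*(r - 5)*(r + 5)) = r - 5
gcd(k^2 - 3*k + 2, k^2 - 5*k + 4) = k - 1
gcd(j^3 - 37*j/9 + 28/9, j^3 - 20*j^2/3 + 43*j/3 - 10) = 1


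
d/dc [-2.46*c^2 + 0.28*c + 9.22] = 0.28 - 4.92*c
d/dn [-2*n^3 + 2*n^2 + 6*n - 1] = -6*n^2 + 4*n + 6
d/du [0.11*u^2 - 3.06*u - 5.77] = 0.22*u - 3.06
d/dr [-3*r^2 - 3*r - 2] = -6*r - 3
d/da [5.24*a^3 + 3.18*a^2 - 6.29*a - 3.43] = 15.72*a^2 + 6.36*a - 6.29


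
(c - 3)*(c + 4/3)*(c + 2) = c^3 + c^2/3 - 22*c/3 - 8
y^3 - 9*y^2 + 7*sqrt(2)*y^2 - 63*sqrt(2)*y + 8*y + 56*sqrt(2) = (y - 8)*(y - 1)*(y + 7*sqrt(2))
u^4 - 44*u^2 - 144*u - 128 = (u - 8)*(u + 2)^2*(u + 4)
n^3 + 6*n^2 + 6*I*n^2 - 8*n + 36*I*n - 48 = (n + 6)*(n + 2*I)*(n + 4*I)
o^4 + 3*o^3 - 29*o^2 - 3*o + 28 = (o - 4)*(o - 1)*(o + 1)*(o + 7)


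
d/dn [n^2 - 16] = 2*n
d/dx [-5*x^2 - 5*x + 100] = -10*x - 5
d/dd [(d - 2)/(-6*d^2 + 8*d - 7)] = 3*(2*d^2 - 8*d + 3)/(36*d^4 - 96*d^3 + 148*d^2 - 112*d + 49)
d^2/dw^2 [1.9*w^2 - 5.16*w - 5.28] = 3.80000000000000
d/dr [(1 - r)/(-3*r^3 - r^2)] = 2*(-3*r^2 + 4*r + 1)/(r^3*(9*r^2 + 6*r + 1))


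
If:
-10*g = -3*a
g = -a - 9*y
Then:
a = -90*y/13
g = -27*y/13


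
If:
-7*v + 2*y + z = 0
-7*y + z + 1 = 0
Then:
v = 9*z/49 + 2/49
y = z/7 + 1/7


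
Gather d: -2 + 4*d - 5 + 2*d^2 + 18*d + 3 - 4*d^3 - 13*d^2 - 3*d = -4*d^3 - 11*d^2 + 19*d - 4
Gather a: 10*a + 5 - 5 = 10*a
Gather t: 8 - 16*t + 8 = 16 - 16*t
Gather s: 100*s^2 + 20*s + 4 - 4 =100*s^2 + 20*s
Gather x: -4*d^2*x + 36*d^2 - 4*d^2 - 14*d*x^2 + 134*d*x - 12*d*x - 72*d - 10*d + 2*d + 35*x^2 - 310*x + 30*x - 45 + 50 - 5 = 32*d^2 - 80*d + x^2*(35 - 14*d) + x*(-4*d^2 + 122*d - 280)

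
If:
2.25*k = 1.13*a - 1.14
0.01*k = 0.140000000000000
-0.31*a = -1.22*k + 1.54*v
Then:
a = 28.88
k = 14.00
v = 5.28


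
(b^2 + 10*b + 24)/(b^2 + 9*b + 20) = (b + 6)/(b + 5)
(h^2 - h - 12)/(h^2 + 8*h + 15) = (h - 4)/(h + 5)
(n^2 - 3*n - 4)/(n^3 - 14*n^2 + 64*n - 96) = (n + 1)/(n^2 - 10*n + 24)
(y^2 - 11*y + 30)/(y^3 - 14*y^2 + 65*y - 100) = (y - 6)/(y^2 - 9*y + 20)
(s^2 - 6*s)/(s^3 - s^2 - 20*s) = (6 - s)/(-s^2 + s + 20)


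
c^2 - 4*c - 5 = (c - 5)*(c + 1)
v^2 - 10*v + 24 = (v - 6)*(v - 4)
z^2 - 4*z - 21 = (z - 7)*(z + 3)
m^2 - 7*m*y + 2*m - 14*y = (m + 2)*(m - 7*y)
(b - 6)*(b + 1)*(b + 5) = b^3 - 31*b - 30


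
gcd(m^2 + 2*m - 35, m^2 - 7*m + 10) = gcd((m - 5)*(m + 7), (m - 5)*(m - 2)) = m - 5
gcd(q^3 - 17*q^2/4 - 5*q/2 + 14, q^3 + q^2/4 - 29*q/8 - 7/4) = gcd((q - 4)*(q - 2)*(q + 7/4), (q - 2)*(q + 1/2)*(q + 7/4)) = q^2 - q/4 - 7/2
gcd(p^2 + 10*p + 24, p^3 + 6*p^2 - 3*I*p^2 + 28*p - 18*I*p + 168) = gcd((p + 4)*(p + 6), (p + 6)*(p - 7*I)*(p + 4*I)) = p + 6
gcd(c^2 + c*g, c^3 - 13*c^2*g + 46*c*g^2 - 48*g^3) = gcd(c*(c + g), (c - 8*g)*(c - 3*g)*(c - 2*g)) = 1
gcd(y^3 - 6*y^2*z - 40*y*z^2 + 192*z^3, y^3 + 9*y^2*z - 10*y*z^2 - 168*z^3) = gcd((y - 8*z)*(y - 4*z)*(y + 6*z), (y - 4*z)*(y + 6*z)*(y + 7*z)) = y^2 + 2*y*z - 24*z^2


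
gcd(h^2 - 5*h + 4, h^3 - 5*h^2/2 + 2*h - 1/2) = h - 1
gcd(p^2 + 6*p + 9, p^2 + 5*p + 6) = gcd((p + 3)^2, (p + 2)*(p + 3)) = p + 3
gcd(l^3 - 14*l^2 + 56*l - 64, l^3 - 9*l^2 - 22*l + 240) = l - 8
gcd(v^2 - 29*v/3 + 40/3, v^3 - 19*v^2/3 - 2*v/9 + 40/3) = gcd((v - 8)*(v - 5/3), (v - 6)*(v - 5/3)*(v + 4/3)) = v - 5/3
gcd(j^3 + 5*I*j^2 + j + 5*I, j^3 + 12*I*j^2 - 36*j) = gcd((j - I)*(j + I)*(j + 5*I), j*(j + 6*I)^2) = 1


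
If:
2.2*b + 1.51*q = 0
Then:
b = -0.686363636363636*q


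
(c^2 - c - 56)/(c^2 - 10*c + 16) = (c + 7)/(c - 2)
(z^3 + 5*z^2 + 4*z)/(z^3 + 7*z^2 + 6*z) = (z + 4)/(z + 6)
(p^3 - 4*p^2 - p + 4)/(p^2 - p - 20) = (-p^3 + 4*p^2 + p - 4)/(-p^2 + p + 20)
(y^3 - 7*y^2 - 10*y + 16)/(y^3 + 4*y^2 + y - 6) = (y - 8)/(y + 3)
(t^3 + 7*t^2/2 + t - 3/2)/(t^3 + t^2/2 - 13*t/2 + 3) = (t + 1)/(t - 2)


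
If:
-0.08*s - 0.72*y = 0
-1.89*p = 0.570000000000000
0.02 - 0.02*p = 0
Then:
No Solution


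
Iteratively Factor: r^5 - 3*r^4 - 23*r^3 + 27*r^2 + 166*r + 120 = (r + 3)*(r^4 - 6*r^3 - 5*r^2 + 42*r + 40) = (r + 2)*(r + 3)*(r^3 - 8*r^2 + 11*r + 20) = (r + 1)*(r + 2)*(r + 3)*(r^2 - 9*r + 20) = (r - 4)*(r + 1)*(r + 2)*(r + 3)*(r - 5)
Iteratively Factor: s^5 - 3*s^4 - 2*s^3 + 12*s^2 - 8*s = (s + 2)*(s^4 - 5*s^3 + 8*s^2 - 4*s) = s*(s + 2)*(s^3 - 5*s^2 + 8*s - 4) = s*(s - 1)*(s + 2)*(s^2 - 4*s + 4) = s*(s - 2)*(s - 1)*(s + 2)*(s - 2)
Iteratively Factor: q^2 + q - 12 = (q - 3)*(q + 4)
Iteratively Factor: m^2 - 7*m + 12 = (m - 3)*(m - 4)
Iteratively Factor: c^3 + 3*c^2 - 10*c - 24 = (c + 4)*(c^2 - c - 6) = (c + 2)*(c + 4)*(c - 3)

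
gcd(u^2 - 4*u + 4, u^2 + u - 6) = u - 2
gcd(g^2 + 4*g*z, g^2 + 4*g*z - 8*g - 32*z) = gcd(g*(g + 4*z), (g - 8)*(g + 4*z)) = g + 4*z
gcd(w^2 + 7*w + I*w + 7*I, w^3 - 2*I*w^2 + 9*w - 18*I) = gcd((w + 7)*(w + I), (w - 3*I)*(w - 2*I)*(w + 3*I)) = 1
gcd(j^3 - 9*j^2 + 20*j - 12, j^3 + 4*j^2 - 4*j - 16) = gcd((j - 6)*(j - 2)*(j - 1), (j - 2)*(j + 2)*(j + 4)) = j - 2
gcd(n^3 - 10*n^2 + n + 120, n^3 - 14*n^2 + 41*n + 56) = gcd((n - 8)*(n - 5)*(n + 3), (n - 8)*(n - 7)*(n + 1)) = n - 8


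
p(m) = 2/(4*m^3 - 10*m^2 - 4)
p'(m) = 2*(-12*m^2 + 20*m)/(4*m^3 - 10*m^2 - 4)^2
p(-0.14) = -0.48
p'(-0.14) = -0.34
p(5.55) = 0.01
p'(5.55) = -0.00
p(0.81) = -0.24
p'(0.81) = 0.23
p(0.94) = -0.21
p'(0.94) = 0.18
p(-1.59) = -0.04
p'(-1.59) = -0.06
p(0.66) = -0.28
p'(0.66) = 0.31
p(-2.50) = -0.02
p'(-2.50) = -0.02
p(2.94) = 0.18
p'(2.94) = -0.71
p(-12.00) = 0.00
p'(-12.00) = 0.00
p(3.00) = 0.14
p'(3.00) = -0.49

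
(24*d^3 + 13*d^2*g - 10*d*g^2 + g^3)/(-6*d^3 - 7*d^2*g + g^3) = (-8*d + g)/(2*d + g)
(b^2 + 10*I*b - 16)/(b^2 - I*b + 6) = (b + 8*I)/(b - 3*I)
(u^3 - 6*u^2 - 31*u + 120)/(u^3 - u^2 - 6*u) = (u^2 - 3*u - 40)/(u*(u + 2))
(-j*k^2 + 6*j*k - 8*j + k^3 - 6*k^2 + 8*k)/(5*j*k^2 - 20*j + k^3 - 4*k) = (-j*k + 4*j + k^2 - 4*k)/(5*j*k + 10*j + k^2 + 2*k)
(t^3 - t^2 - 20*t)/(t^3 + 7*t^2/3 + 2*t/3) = 3*(t^2 - t - 20)/(3*t^2 + 7*t + 2)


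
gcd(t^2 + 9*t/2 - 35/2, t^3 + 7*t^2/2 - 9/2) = 1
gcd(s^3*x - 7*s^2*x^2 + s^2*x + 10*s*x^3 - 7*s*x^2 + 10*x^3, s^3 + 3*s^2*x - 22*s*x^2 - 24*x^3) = 1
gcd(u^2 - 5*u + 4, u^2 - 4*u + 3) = u - 1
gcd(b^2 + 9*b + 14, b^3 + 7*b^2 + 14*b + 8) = b + 2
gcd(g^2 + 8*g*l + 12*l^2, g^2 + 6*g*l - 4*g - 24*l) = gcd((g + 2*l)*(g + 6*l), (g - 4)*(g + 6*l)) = g + 6*l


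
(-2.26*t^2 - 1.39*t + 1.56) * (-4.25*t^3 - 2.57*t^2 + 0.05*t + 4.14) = 9.605*t^5 + 11.7157*t^4 - 3.1707*t^3 - 13.4351*t^2 - 5.6766*t + 6.4584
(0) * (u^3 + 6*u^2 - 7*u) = 0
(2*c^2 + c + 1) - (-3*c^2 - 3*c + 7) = 5*c^2 + 4*c - 6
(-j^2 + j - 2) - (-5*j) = -j^2 + 6*j - 2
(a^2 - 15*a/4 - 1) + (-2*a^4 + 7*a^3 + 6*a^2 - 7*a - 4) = -2*a^4 + 7*a^3 + 7*a^2 - 43*a/4 - 5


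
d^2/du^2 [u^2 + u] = 2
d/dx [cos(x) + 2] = -sin(x)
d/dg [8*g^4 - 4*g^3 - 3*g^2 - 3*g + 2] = 32*g^3 - 12*g^2 - 6*g - 3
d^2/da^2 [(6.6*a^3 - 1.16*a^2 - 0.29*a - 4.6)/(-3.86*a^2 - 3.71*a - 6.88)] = (-2.27373675443232e-13*a^5 - 1.13686837721616e-13*a^4 + 144.281616*a^3 - 784.388448*a^2 - 1525.402512*a - 22.681416)/(57.512456*a^6 + 165.832548*a^5 + 466.916022*a^4 + 642.219179*a^3 + 832.223376*a^2 + 526.831872*a + 325.660672)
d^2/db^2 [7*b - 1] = 0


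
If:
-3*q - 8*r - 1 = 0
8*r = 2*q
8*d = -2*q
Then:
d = 1/20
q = -1/5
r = -1/20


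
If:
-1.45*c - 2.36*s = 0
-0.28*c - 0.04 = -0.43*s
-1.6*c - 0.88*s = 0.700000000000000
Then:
No Solution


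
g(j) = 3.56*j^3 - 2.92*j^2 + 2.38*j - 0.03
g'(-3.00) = 116.02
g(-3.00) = -129.57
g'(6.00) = 351.82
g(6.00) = 678.09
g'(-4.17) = 212.45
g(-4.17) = -318.87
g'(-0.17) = 3.68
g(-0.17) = -0.54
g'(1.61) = 20.66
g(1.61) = 11.09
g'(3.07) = 85.11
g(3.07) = 82.76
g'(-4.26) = 221.07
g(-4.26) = -338.38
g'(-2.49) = 83.14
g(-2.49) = -79.02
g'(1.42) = 15.62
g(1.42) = 7.66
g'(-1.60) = 39.06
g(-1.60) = -25.89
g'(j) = 10.68*j^2 - 5.84*j + 2.38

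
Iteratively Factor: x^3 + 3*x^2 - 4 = (x - 1)*(x^2 + 4*x + 4) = (x - 1)*(x + 2)*(x + 2)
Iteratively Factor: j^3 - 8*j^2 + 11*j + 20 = (j + 1)*(j^2 - 9*j + 20) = (j - 5)*(j + 1)*(j - 4)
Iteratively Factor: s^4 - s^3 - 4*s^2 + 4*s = (s + 2)*(s^3 - 3*s^2 + 2*s) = (s - 1)*(s + 2)*(s^2 - 2*s) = (s - 2)*(s - 1)*(s + 2)*(s)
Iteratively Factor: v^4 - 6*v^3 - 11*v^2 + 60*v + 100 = (v - 5)*(v^3 - v^2 - 16*v - 20) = (v - 5)*(v + 2)*(v^2 - 3*v - 10) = (v - 5)*(v + 2)^2*(v - 5)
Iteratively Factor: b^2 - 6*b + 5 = (b - 5)*(b - 1)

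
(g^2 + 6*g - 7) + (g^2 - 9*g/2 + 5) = 2*g^2 + 3*g/2 - 2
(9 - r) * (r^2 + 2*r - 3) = -r^3 + 7*r^2 + 21*r - 27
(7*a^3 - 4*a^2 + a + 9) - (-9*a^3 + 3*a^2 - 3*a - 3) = 16*a^3 - 7*a^2 + 4*a + 12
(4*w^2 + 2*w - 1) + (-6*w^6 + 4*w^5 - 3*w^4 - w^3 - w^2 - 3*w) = -6*w^6 + 4*w^5 - 3*w^4 - w^3 + 3*w^2 - w - 1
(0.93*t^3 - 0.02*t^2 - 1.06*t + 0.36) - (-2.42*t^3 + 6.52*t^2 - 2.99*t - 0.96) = 3.35*t^3 - 6.54*t^2 + 1.93*t + 1.32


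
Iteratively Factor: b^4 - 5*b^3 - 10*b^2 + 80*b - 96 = (b - 3)*(b^3 - 2*b^2 - 16*b + 32) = (b - 3)*(b + 4)*(b^2 - 6*b + 8) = (b - 3)*(b - 2)*(b + 4)*(b - 4)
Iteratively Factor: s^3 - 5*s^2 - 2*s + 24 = (s - 3)*(s^2 - 2*s - 8) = (s - 4)*(s - 3)*(s + 2)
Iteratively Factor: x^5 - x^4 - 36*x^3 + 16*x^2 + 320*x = (x - 5)*(x^4 + 4*x^3 - 16*x^2 - 64*x) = (x - 5)*(x + 4)*(x^3 - 16*x) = (x - 5)*(x - 4)*(x + 4)*(x^2 + 4*x) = (x - 5)*(x - 4)*(x + 4)^2*(x)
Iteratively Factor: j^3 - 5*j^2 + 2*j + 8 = (j - 4)*(j^2 - j - 2) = (j - 4)*(j - 2)*(j + 1)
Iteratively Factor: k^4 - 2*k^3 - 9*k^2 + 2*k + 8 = (k + 1)*(k^3 - 3*k^2 - 6*k + 8) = (k - 4)*(k + 1)*(k^2 + k - 2) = (k - 4)*(k + 1)*(k + 2)*(k - 1)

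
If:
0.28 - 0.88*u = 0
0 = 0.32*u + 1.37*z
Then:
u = 0.32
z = -0.07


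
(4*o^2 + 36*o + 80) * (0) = 0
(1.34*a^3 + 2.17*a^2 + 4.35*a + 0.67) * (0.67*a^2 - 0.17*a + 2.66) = 0.8978*a^5 + 1.2261*a^4 + 6.11*a^3 + 5.4816*a^2 + 11.4571*a + 1.7822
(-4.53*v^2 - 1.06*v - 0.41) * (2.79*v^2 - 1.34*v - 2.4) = -12.6387*v^4 + 3.1128*v^3 + 11.1485*v^2 + 3.0934*v + 0.984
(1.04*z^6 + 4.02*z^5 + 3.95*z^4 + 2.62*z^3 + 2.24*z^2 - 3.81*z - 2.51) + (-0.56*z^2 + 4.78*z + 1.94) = 1.04*z^6 + 4.02*z^5 + 3.95*z^4 + 2.62*z^3 + 1.68*z^2 + 0.97*z - 0.57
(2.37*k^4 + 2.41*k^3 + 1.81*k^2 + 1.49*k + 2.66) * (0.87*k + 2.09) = 2.0619*k^5 + 7.05*k^4 + 6.6116*k^3 + 5.0792*k^2 + 5.4283*k + 5.5594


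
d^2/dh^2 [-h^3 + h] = -6*h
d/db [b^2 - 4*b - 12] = 2*b - 4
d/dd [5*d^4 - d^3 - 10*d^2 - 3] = d*(20*d^2 - 3*d - 20)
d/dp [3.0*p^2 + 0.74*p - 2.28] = 6.0*p + 0.74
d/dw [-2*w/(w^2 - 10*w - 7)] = 2*(w^2 + 7)/(w^4 - 20*w^3 + 86*w^2 + 140*w + 49)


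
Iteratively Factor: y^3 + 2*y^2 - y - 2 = (y - 1)*(y^2 + 3*y + 2) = (y - 1)*(y + 1)*(y + 2)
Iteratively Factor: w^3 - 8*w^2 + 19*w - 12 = (w - 3)*(w^2 - 5*w + 4) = (w - 3)*(w - 1)*(w - 4)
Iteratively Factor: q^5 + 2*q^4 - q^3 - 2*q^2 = (q + 2)*(q^4 - q^2) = (q - 1)*(q + 2)*(q^3 + q^2) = q*(q - 1)*(q + 2)*(q^2 + q) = q*(q - 1)*(q + 1)*(q + 2)*(q)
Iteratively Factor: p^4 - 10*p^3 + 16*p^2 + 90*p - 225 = (p - 5)*(p^3 - 5*p^2 - 9*p + 45) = (p - 5)*(p - 3)*(p^2 - 2*p - 15) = (p - 5)*(p - 3)*(p + 3)*(p - 5)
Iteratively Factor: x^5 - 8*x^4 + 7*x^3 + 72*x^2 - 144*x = (x + 3)*(x^4 - 11*x^3 + 40*x^2 - 48*x) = (x - 4)*(x + 3)*(x^3 - 7*x^2 + 12*x) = x*(x - 4)*(x + 3)*(x^2 - 7*x + 12) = x*(x - 4)^2*(x + 3)*(x - 3)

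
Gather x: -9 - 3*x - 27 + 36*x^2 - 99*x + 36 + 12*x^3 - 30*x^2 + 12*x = 12*x^3 + 6*x^2 - 90*x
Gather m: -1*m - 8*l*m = m*(-8*l - 1)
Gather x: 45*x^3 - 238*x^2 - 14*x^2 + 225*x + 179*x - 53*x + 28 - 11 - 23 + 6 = 45*x^3 - 252*x^2 + 351*x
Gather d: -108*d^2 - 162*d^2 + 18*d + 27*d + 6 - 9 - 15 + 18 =-270*d^2 + 45*d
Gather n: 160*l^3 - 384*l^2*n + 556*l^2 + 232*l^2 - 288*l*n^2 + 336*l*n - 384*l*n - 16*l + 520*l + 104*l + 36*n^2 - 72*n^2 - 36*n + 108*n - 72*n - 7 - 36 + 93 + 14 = 160*l^3 + 788*l^2 + 608*l + n^2*(-288*l - 36) + n*(-384*l^2 - 48*l) + 64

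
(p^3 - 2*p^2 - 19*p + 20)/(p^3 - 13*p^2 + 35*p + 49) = (p^3 - 2*p^2 - 19*p + 20)/(p^3 - 13*p^2 + 35*p + 49)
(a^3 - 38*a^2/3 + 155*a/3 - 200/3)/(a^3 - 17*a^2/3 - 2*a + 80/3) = (a - 5)/(a + 2)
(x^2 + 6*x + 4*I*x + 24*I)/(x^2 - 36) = (x + 4*I)/(x - 6)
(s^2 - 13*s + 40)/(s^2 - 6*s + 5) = (s - 8)/(s - 1)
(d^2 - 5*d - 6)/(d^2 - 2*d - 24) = (d + 1)/(d + 4)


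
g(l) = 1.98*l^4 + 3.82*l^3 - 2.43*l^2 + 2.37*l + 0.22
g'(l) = 7.92*l^3 + 11.46*l^2 - 4.86*l + 2.37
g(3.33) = 365.69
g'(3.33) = 405.72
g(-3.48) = 91.94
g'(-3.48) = -175.71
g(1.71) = 33.20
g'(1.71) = 67.17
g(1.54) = 23.19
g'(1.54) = 50.99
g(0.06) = 0.35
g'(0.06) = 2.12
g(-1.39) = -10.64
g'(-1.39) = 10.00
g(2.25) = 87.51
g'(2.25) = 139.66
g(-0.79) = -4.28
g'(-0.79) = 9.46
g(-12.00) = 34078.18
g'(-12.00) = -11974.83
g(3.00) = 248.98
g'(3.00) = 304.77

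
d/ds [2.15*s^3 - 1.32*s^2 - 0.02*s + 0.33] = 6.45*s^2 - 2.64*s - 0.02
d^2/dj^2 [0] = 0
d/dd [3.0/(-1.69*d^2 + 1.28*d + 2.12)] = (10.14*d - 3.84)/(-1.69*d^2 + 1.28*d + 2.12)^2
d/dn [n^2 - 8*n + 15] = 2*n - 8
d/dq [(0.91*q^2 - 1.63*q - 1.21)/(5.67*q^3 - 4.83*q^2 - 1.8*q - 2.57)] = (-5.1597*q^4 + 18.4842*q^3 + 11.0712*q^2 - 16.366*q + 2.0111)/(32.1489*q^6 - 54.7722*q^5 + 2.9169*q^4 - 11.7558*q^3 + 28.0662*q^2 + 9.252*q + 6.6049)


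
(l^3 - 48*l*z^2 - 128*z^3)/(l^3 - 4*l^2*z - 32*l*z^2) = (l + 4*z)/l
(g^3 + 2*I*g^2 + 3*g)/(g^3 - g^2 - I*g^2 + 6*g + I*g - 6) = g*(g^2 + 2*I*g + 3)/(g^3 - g^2*(1 + I) + g*(6 + I) - 6)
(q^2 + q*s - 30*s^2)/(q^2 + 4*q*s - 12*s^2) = (q - 5*s)/(q - 2*s)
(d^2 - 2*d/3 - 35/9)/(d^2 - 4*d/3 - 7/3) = (d + 5/3)/(d + 1)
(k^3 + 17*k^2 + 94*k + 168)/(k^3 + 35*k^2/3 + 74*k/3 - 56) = 3*(k + 4)/(3*k - 4)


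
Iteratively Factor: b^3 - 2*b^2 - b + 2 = (b + 1)*(b^2 - 3*b + 2) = (b - 1)*(b + 1)*(b - 2)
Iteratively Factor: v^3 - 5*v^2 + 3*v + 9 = (v + 1)*(v^2 - 6*v + 9) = (v - 3)*(v + 1)*(v - 3)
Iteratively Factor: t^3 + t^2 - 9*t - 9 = (t + 3)*(t^2 - 2*t - 3) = (t - 3)*(t + 3)*(t + 1)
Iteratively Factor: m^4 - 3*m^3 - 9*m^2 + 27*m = (m + 3)*(m^3 - 6*m^2 + 9*m) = m*(m + 3)*(m^2 - 6*m + 9) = m*(m - 3)*(m + 3)*(m - 3)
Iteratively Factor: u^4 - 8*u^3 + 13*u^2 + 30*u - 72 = (u - 3)*(u^3 - 5*u^2 - 2*u + 24) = (u - 3)*(u + 2)*(u^2 - 7*u + 12) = (u - 4)*(u - 3)*(u + 2)*(u - 3)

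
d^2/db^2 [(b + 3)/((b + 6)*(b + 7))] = 2*(b^3 + 9*b^2 - 9*b - 165)/(b^6 + 39*b^5 + 633*b^4 + 5473*b^3 + 26586*b^2 + 68796*b + 74088)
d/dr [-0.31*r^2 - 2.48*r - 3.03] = -0.62*r - 2.48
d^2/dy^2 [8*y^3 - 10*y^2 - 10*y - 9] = 48*y - 20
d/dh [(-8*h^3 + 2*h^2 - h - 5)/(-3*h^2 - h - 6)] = (24*h^4 + 16*h^3 + 139*h^2 - 54*h + 1)/(9*h^4 + 6*h^3 + 37*h^2 + 12*h + 36)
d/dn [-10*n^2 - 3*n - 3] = -20*n - 3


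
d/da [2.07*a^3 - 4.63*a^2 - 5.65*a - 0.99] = 6.21*a^2 - 9.26*a - 5.65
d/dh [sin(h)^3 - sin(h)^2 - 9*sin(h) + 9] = (3*sin(h)^2 - 2*sin(h) - 9)*cos(h)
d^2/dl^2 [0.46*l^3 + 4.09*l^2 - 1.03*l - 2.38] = 2.76*l + 8.18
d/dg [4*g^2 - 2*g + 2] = 8*g - 2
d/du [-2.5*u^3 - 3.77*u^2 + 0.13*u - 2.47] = -7.5*u^2 - 7.54*u + 0.13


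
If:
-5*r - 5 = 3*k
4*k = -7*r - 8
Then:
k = 5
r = -4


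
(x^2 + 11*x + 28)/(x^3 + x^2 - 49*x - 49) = (x + 4)/(x^2 - 6*x - 7)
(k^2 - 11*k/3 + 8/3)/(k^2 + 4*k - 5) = (k - 8/3)/(k + 5)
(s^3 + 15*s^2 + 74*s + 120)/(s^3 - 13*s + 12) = (s^2 + 11*s + 30)/(s^2 - 4*s + 3)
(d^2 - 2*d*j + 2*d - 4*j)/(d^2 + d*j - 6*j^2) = (d + 2)/(d + 3*j)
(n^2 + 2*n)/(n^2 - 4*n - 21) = n*(n + 2)/(n^2 - 4*n - 21)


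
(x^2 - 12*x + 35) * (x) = x^3 - 12*x^2 + 35*x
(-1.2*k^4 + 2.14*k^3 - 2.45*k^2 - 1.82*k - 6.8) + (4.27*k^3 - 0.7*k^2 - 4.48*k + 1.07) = -1.2*k^4 + 6.41*k^3 - 3.15*k^2 - 6.3*k - 5.73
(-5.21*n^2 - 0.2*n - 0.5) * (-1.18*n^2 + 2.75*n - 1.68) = 6.1478*n^4 - 14.0915*n^3 + 8.7928*n^2 - 1.039*n + 0.84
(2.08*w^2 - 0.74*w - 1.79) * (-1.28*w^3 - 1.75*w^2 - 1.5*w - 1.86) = -2.6624*w^5 - 2.6928*w^4 + 0.4662*w^3 + 0.3737*w^2 + 4.0614*w + 3.3294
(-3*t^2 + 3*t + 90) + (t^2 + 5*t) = -2*t^2 + 8*t + 90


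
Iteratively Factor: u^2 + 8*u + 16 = (u + 4)*(u + 4)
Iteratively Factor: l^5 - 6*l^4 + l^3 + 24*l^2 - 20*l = (l + 2)*(l^4 - 8*l^3 + 17*l^2 - 10*l) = l*(l + 2)*(l^3 - 8*l^2 + 17*l - 10) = l*(l - 2)*(l + 2)*(l^2 - 6*l + 5) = l*(l - 2)*(l - 1)*(l + 2)*(l - 5)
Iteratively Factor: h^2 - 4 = (h + 2)*(h - 2)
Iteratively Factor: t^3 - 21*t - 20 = (t + 4)*(t^2 - 4*t - 5) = (t - 5)*(t + 4)*(t + 1)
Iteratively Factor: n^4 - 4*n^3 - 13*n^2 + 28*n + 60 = (n + 2)*(n^3 - 6*n^2 - n + 30) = (n - 3)*(n + 2)*(n^2 - 3*n - 10) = (n - 5)*(n - 3)*(n + 2)*(n + 2)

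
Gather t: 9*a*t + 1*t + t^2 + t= t^2 + t*(9*a + 2)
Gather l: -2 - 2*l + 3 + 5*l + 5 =3*l + 6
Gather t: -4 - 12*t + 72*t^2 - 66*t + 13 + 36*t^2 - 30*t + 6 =108*t^2 - 108*t + 15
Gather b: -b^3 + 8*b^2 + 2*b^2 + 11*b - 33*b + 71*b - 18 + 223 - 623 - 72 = -b^3 + 10*b^2 + 49*b - 490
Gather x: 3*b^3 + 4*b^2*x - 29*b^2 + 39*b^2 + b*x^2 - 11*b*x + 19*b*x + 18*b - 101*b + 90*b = 3*b^3 + 10*b^2 + b*x^2 + 7*b + x*(4*b^2 + 8*b)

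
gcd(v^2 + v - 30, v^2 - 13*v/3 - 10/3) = v - 5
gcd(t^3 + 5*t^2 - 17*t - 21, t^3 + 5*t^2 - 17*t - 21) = t^3 + 5*t^2 - 17*t - 21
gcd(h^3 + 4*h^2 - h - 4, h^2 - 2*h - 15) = 1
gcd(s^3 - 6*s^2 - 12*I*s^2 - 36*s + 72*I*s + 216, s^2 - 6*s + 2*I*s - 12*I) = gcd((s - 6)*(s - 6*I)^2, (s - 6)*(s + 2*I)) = s - 6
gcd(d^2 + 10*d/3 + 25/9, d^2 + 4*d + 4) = 1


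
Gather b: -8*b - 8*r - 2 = -8*b - 8*r - 2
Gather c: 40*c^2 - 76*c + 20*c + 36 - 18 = 40*c^2 - 56*c + 18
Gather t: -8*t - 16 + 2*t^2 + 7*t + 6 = 2*t^2 - t - 10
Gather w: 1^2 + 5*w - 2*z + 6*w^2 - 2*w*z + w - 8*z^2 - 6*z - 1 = 6*w^2 + w*(6 - 2*z) - 8*z^2 - 8*z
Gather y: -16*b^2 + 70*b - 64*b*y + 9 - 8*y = -16*b^2 + 70*b + y*(-64*b - 8) + 9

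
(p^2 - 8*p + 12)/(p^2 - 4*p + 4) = (p - 6)/(p - 2)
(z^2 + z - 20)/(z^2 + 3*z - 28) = (z + 5)/(z + 7)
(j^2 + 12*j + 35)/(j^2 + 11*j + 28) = (j + 5)/(j + 4)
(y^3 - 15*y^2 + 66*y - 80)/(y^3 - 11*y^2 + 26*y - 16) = (y - 5)/(y - 1)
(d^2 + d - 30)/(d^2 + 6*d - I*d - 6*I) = (d - 5)/(d - I)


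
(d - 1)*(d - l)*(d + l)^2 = d^4 + d^3*l - d^3 - d^2*l^2 - d^2*l - d*l^3 + d*l^2 + l^3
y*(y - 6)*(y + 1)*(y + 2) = y^4 - 3*y^3 - 16*y^2 - 12*y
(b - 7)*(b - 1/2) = b^2 - 15*b/2 + 7/2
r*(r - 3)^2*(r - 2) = r^4 - 8*r^3 + 21*r^2 - 18*r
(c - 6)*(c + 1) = c^2 - 5*c - 6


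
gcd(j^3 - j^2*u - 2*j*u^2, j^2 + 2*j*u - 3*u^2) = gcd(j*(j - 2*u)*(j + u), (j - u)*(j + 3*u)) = 1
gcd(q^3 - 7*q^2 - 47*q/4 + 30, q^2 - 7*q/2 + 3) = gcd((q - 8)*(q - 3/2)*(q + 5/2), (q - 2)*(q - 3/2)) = q - 3/2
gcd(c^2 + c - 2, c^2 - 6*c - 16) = c + 2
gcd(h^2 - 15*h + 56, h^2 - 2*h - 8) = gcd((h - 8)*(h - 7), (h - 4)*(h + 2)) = 1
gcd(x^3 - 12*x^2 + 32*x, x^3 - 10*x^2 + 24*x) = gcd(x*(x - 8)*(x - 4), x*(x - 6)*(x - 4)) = x^2 - 4*x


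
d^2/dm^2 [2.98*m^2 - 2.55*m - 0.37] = 5.96000000000000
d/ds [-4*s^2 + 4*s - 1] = 4 - 8*s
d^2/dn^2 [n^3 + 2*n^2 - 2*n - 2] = 6*n + 4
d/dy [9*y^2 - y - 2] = 18*y - 1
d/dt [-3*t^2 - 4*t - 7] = -6*t - 4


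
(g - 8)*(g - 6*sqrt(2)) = g^2 - 6*sqrt(2)*g - 8*g + 48*sqrt(2)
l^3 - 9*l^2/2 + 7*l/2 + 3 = (l - 3)*(l - 2)*(l + 1/2)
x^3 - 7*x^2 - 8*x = x*(x - 8)*(x + 1)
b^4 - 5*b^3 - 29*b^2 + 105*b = b*(b - 7)*(b - 3)*(b + 5)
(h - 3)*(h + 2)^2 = h^3 + h^2 - 8*h - 12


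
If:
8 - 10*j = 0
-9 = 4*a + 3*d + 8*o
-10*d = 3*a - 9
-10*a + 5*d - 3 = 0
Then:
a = 3/23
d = 99/115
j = 4/5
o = -174/115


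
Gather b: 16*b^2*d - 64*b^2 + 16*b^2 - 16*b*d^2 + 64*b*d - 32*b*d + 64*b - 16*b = b^2*(16*d - 48) + b*(-16*d^2 + 32*d + 48)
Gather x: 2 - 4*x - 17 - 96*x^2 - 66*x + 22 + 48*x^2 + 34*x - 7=-48*x^2 - 36*x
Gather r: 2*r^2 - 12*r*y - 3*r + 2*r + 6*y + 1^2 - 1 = 2*r^2 + r*(-12*y - 1) + 6*y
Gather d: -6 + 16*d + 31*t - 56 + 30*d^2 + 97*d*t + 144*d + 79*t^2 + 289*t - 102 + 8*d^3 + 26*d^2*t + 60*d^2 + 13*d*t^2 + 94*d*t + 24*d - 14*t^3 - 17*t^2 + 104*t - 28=8*d^3 + d^2*(26*t + 90) + d*(13*t^2 + 191*t + 184) - 14*t^3 + 62*t^2 + 424*t - 192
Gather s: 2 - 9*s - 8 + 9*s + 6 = 0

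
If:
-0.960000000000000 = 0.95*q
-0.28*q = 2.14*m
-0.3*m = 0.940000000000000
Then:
No Solution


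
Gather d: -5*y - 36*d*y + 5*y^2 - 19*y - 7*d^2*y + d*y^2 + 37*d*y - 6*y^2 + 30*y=-7*d^2*y + d*(y^2 + y) - y^2 + 6*y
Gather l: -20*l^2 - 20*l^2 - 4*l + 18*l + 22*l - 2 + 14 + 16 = -40*l^2 + 36*l + 28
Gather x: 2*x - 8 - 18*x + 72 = 64 - 16*x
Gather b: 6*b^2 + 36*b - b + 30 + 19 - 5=6*b^2 + 35*b + 44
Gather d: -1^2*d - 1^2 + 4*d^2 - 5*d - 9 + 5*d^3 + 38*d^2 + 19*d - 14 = 5*d^3 + 42*d^2 + 13*d - 24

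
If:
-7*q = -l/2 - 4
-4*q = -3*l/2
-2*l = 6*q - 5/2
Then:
No Solution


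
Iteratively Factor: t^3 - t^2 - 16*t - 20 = (t - 5)*(t^2 + 4*t + 4) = (t - 5)*(t + 2)*(t + 2)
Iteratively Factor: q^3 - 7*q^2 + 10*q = (q - 2)*(q^2 - 5*q) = (q - 5)*(q - 2)*(q)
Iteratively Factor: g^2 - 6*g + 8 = (g - 4)*(g - 2)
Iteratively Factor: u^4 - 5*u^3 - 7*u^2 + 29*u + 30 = (u - 3)*(u^3 - 2*u^2 - 13*u - 10) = (u - 5)*(u - 3)*(u^2 + 3*u + 2) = (u - 5)*(u - 3)*(u + 1)*(u + 2)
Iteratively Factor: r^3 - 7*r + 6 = (r + 3)*(r^2 - 3*r + 2) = (r - 2)*(r + 3)*(r - 1)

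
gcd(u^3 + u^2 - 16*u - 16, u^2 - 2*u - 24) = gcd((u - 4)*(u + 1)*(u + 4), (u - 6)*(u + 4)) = u + 4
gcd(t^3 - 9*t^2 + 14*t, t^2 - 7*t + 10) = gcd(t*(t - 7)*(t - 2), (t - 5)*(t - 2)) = t - 2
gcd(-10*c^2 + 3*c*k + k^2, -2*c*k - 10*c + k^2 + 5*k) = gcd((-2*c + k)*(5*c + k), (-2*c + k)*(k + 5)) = 2*c - k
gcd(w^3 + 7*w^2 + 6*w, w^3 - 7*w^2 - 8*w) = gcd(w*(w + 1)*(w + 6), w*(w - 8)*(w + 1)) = w^2 + w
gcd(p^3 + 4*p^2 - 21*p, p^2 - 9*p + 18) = p - 3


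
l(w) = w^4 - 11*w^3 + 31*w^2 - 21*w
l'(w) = 4*w^3 - 33*w^2 + 62*w - 21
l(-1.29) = 105.06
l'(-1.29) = -164.48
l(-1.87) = 231.83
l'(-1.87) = -278.49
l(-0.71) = 34.73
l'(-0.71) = -83.09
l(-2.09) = 298.80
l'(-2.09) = -331.24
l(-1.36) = 116.99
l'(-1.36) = -176.42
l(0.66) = -3.33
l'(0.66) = 6.70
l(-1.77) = 205.10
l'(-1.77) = -256.31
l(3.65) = -21.06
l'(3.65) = -39.83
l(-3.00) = 720.00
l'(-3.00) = -612.00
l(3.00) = 0.00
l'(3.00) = -24.00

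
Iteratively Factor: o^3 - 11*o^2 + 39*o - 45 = (o - 5)*(o^2 - 6*o + 9) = (o - 5)*(o - 3)*(o - 3)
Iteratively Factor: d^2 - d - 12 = (d + 3)*(d - 4)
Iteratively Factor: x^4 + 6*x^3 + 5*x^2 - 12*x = (x + 4)*(x^3 + 2*x^2 - 3*x) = x*(x + 4)*(x^2 + 2*x - 3) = x*(x + 3)*(x + 4)*(x - 1)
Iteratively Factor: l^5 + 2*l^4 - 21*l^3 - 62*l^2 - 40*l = (l + 4)*(l^4 - 2*l^3 - 13*l^2 - 10*l) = (l + 1)*(l + 4)*(l^3 - 3*l^2 - 10*l) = (l - 5)*(l + 1)*(l + 4)*(l^2 + 2*l) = (l - 5)*(l + 1)*(l + 2)*(l + 4)*(l)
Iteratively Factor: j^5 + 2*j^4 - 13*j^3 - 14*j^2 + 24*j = (j - 3)*(j^4 + 5*j^3 + 2*j^2 - 8*j) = (j - 3)*(j + 2)*(j^3 + 3*j^2 - 4*j) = (j - 3)*(j + 2)*(j + 4)*(j^2 - j) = j*(j - 3)*(j + 2)*(j + 4)*(j - 1)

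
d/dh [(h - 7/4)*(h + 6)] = 2*h + 17/4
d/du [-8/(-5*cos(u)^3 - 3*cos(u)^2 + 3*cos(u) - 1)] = 24*(5*cos(u)^2 + 2*cos(u) - 1)*sin(u)/(5*cos(u)^3 + 3*cos(u)^2 - 3*cos(u) + 1)^2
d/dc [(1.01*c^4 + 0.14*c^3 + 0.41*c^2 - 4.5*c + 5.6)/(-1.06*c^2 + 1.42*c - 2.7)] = (-2.1412*c^5 + 4.1542*c^4 - 10.5104*c^3 - 5.3218*c^2 + 9.658*c + 4.198)/(1.1236*c^4 - 3.0104*c^3 + 7.7404*c^2 - 7.668*c + 7.29)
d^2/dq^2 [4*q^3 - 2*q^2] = 24*q - 4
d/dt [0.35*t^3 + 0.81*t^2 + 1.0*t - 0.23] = 1.05*t^2 + 1.62*t + 1.0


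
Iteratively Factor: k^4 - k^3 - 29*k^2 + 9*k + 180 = (k + 4)*(k^3 - 5*k^2 - 9*k + 45) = (k - 3)*(k + 4)*(k^2 - 2*k - 15) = (k - 3)*(k + 3)*(k + 4)*(k - 5)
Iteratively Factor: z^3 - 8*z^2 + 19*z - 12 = (z - 4)*(z^2 - 4*z + 3) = (z - 4)*(z - 3)*(z - 1)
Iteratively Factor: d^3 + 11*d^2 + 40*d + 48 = (d + 4)*(d^2 + 7*d + 12) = (d + 4)^2*(d + 3)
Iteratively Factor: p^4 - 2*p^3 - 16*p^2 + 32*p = (p)*(p^3 - 2*p^2 - 16*p + 32) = p*(p - 2)*(p^2 - 16) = p*(p - 4)*(p - 2)*(p + 4)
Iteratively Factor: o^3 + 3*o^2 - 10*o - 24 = (o - 3)*(o^2 + 6*o + 8) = (o - 3)*(o + 4)*(o + 2)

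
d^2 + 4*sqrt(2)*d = d*(d + 4*sqrt(2))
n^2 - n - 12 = (n - 4)*(n + 3)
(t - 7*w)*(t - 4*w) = t^2 - 11*t*w + 28*w^2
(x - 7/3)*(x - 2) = x^2 - 13*x/3 + 14/3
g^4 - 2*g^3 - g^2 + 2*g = g*(g - 2)*(g - 1)*(g + 1)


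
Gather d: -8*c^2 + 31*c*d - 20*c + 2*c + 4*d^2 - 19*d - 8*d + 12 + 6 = -8*c^2 - 18*c + 4*d^2 + d*(31*c - 27) + 18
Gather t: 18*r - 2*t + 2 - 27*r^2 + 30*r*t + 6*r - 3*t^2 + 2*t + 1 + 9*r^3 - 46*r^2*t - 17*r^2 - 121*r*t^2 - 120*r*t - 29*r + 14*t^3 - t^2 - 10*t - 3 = 9*r^3 - 44*r^2 - 5*r + 14*t^3 + t^2*(-121*r - 4) + t*(-46*r^2 - 90*r - 10)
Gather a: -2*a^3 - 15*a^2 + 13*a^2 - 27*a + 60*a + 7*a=-2*a^3 - 2*a^2 + 40*a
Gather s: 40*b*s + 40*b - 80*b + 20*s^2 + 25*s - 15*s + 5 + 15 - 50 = -40*b + 20*s^2 + s*(40*b + 10) - 30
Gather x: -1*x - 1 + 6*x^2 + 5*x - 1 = 6*x^2 + 4*x - 2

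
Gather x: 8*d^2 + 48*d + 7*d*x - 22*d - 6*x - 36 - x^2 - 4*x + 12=8*d^2 + 26*d - x^2 + x*(7*d - 10) - 24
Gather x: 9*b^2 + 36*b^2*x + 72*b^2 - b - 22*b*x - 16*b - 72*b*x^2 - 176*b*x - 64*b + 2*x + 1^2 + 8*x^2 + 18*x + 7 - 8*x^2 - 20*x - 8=81*b^2 - 72*b*x^2 - 81*b + x*(36*b^2 - 198*b)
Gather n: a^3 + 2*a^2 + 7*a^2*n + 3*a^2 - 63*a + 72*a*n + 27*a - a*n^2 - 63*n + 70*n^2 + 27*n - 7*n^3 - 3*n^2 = a^3 + 5*a^2 - 36*a - 7*n^3 + n^2*(67 - a) + n*(7*a^2 + 72*a - 36)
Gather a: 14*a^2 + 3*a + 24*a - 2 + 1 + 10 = 14*a^2 + 27*a + 9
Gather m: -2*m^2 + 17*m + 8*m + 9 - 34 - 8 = -2*m^2 + 25*m - 33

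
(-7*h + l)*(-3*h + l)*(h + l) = 21*h^3 + 11*h^2*l - 9*h*l^2 + l^3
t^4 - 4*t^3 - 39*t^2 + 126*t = t*(t - 7)*(t - 3)*(t + 6)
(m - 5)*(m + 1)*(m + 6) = m^3 + 2*m^2 - 29*m - 30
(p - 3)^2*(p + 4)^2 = p^4 + 2*p^3 - 23*p^2 - 24*p + 144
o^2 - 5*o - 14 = (o - 7)*(o + 2)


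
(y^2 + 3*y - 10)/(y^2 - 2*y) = (y + 5)/y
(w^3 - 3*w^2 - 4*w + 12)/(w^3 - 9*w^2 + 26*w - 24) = (w + 2)/(w - 4)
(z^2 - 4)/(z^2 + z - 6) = (z + 2)/(z + 3)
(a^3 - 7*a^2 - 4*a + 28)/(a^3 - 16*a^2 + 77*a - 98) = (a + 2)/(a - 7)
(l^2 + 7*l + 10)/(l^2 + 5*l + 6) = (l + 5)/(l + 3)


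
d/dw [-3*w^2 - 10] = -6*w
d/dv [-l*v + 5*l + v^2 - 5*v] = -l + 2*v - 5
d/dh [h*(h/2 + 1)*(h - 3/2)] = 3*h^2/2 + h/2 - 3/2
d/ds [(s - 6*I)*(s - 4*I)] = 2*s - 10*I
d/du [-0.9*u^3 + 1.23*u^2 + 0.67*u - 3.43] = -2.7*u^2 + 2.46*u + 0.67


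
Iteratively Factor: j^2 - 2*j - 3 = (j + 1)*(j - 3)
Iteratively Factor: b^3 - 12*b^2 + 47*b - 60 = (b - 3)*(b^2 - 9*b + 20) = (b - 4)*(b - 3)*(b - 5)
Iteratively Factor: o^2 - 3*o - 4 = (o - 4)*(o + 1)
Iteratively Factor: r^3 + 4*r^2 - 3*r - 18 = (r + 3)*(r^2 + r - 6) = (r - 2)*(r + 3)*(r + 3)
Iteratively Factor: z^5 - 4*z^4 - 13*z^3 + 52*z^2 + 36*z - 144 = (z - 3)*(z^4 - z^3 - 16*z^2 + 4*z + 48) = (z - 3)*(z + 3)*(z^3 - 4*z^2 - 4*z + 16) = (z - 3)*(z + 2)*(z + 3)*(z^2 - 6*z + 8) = (z - 4)*(z - 3)*(z + 2)*(z + 3)*(z - 2)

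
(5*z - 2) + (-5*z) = -2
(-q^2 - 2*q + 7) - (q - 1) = -q^2 - 3*q + 8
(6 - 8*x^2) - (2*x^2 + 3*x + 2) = -10*x^2 - 3*x + 4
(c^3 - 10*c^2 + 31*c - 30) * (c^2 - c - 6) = c^5 - 11*c^4 + 35*c^3 - c^2 - 156*c + 180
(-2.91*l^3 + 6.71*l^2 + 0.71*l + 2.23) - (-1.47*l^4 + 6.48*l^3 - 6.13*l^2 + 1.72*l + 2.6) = 1.47*l^4 - 9.39*l^3 + 12.84*l^2 - 1.01*l - 0.37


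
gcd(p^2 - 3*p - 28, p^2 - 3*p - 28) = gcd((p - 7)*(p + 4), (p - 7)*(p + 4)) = p^2 - 3*p - 28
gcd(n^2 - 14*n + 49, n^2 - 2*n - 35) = n - 7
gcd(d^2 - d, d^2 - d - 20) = 1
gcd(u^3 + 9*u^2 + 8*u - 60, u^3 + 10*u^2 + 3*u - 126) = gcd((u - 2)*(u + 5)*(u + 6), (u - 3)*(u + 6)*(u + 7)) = u + 6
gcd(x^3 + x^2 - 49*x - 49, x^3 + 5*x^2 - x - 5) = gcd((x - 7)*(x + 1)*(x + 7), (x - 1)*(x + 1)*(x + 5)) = x + 1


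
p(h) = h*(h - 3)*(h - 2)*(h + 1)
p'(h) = h*(h - 3)*(h - 2) + h*(h - 3)*(h + 1) + h*(h - 2)*(h + 1) + (h - 3)*(h - 2)*(h + 1) = 4*h^3 - 12*h^2 + 2*h + 6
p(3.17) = 2.63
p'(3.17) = 19.17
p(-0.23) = -1.28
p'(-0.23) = 4.86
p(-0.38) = -1.90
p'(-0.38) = 3.29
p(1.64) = 2.12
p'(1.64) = -5.35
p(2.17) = -0.97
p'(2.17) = -5.29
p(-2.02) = 41.58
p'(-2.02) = -79.97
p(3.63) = 17.26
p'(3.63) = 46.47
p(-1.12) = 1.73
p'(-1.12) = -16.91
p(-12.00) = 27720.00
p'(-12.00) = -8658.00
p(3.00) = 0.00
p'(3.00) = 12.00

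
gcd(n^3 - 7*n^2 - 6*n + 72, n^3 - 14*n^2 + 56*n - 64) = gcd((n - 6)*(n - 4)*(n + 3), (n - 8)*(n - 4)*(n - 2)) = n - 4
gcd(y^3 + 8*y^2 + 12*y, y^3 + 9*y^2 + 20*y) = y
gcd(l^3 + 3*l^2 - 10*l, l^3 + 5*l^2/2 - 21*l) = l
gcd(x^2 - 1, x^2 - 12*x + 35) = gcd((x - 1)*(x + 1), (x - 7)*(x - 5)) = 1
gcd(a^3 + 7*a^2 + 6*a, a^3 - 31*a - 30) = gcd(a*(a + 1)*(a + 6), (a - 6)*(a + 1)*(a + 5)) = a + 1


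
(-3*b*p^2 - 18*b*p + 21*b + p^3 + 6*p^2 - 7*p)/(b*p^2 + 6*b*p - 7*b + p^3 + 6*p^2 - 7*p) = (-3*b + p)/(b + p)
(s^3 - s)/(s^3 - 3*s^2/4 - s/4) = 4*(s + 1)/(4*s + 1)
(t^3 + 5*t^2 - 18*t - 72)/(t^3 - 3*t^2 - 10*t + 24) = (t + 6)/(t - 2)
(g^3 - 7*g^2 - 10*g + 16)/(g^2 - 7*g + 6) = (g^2 - 6*g - 16)/(g - 6)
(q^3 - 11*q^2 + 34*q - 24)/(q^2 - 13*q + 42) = (q^2 - 5*q + 4)/(q - 7)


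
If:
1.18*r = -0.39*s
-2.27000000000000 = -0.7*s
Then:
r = -1.07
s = 3.24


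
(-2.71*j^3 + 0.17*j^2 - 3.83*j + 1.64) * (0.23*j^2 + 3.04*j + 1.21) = -0.6233*j^5 - 8.1993*j^4 - 3.6432*j^3 - 11.0603*j^2 + 0.3513*j + 1.9844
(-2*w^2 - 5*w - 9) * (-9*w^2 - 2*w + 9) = 18*w^4 + 49*w^3 + 73*w^2 - 27*w - 81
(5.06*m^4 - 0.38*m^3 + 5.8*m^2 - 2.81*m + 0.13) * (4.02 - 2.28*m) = -11.5368*m^5 + 21.2076*m^4 - 14.7516*m^3 + 29.7228*m^2 - 11.5926*m + 0.5226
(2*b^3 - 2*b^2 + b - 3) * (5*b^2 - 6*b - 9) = 10*b^5 - 22*b^4 - b^3 - 3*b^2 + 9*b + 27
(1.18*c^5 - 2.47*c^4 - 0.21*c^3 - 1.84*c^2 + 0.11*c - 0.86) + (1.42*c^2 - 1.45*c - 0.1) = 1.18*c^5 - 2.47*c^4 - 0.21*c^3 - 0.42*c^2 - 1.34*c - 0.96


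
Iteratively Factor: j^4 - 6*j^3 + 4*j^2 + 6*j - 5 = (j - 5)*(j^3 - j^2 - j + 1) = (j - 5)*(j - 1)*(j^2 - 1) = (j - 5)*(j - 1)*(j + 1)*(j - 1)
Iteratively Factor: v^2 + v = (v + 1)*(v)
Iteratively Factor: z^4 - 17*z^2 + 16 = (z + 1)*(z^3 - z^2 - 16*z + 16) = (z + 1)*(z + 4)*(z^2 - 5*z + 4) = (z - 1)*(z + 1)*(z + 4)*(z - 4)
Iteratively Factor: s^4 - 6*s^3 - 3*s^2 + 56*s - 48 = (s + 3)*(s^3 - 9*s^2 + 24*s - 16) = (s - 1)*(s + 3)*(s^2 - 8*s + 16) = (s - 4)*(s - 1)*(s + 3)*(s - 4)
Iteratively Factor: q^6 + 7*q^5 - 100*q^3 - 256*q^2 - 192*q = (q + 3)*(q^5 + 4*q^4 - 12*q^3 - 64*q^2 - 64*q) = (q - 4)*(q + 3)*(q^4 + 8*q^3 + 20*q^2 + 16*q) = (q - 4)*(q + 2)*(q + 3)*(q^3 + 6*q^2 + 8*q) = (q - 4)*(q + 2)^2*(q + 3)*(q^2 + 4*q) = (q - 4)*(q + 2)^2*(q + 3)*(q + 4)*(q)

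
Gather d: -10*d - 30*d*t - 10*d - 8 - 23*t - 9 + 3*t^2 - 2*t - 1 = d*(-30*t - 20) + 3*t^2 - 25*t - 18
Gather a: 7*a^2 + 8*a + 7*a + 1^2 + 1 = 7*a^2 + 15*a + 2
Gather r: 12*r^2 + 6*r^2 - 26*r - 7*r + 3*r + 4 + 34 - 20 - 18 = 18*r^2 - 30*r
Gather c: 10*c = 10*c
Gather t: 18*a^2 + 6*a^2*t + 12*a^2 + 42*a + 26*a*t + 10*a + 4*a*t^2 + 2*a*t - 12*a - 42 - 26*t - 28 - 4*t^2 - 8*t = 30*a^2 + 40*a + t^2*(4*a - 4) + t*(6*a^2 + 28*a - 34) - 70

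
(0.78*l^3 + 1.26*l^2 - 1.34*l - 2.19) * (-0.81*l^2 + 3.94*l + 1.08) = -0.6318*l^5 + 2.0526*l^4 + 6.8922*l^3 - 2.1449*l^2 - 10.0758*l - 2.3652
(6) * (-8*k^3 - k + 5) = -48*k^3 - 6*k + 30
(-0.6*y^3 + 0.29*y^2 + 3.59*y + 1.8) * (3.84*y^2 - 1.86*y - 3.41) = -2.304*y^5 + 2.2296*y^4 + 15.2922*y^3 - 0.754300000000001*y^2 - 15.5899*y - 6.138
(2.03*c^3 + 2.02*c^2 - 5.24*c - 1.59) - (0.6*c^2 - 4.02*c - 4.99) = 2.03*c^3 + 1.42*c^2 - 1.22*c + 3.4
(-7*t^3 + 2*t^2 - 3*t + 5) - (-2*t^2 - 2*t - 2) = -7*t^3 + 4*t^2 - t + 7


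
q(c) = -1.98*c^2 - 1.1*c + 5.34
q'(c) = -3.96*c - 1.1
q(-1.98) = -0.24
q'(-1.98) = 6.74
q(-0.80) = 4.95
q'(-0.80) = 2.07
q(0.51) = 4.26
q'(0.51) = -3.12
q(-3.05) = -9.72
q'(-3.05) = 10.98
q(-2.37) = -3.17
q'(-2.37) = 8.29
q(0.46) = 4.42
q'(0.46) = -2.92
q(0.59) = 4.00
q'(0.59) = -3.44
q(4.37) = -37.28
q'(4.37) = -18.41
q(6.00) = -72.54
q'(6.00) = -24.86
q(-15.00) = -423.66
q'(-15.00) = 58.30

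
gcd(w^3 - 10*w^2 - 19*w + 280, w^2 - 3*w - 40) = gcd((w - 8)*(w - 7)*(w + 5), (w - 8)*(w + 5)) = w^2 - 3*w - 40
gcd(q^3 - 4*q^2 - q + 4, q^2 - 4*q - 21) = 1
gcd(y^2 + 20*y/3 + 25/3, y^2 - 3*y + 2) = 1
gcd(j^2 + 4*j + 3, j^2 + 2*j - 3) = j + 3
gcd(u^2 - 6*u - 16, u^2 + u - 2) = u + 2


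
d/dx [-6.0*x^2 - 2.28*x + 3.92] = -12.0*x - 2.28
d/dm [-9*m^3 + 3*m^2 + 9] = 3*m*(2 - 9*m)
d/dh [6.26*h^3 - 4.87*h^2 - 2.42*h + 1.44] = 18.78*h^2 - 9.74*h - 2.42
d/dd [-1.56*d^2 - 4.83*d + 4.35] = -3.12*d - 4.83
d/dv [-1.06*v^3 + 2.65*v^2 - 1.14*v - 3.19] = -3.18*v^2 + 5.3*v - 1.14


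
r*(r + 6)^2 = r^3 + 12*r^2 + 36*r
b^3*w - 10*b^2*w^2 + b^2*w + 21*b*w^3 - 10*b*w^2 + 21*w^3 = (b - 7*w)*(b - 3*w)*(b*w + w)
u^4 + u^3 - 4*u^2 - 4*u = u*(u - 2)*(u + 1)*(u + 2)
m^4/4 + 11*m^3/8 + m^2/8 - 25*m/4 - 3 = (m/4 + 1)*(m - 2)*(m + 1/2)*(m + 3)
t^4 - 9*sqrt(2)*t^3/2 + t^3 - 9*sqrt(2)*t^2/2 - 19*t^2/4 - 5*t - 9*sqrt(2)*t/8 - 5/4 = (t + 1/2)^2*(t - 5*sqrt(2))*(t + sqrt(2)/2)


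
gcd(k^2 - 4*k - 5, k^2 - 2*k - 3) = k + 1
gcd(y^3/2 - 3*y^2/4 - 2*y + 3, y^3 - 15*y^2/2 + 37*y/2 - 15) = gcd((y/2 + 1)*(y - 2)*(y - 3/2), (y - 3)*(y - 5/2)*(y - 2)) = y - 2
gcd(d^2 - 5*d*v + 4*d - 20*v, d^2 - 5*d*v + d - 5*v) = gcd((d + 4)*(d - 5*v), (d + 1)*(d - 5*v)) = -d + 5*v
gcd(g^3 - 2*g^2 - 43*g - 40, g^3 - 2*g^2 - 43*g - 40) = g^3 - 2*g^2 - 43*g - 40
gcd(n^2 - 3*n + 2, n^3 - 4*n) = n - 2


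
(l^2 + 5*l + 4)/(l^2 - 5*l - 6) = (l + 4)/(l - 6)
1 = 1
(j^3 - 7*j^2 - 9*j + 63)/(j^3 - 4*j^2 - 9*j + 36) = (j - 7)/(j - 4)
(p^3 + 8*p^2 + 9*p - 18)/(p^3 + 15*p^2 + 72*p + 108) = (p - 1)/(p + 6)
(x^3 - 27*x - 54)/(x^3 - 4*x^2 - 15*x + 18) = (x + 3)/(x - 1)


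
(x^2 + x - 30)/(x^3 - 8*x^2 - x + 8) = (x^2 + x - 30)/(x^3 - 8*x^2 - x + 8)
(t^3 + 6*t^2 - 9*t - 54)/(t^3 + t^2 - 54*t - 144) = (t - 3)/(t - 8)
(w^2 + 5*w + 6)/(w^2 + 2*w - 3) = (w + 2)/(w - 1)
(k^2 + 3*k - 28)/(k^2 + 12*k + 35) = (k - 4)/(k + 5)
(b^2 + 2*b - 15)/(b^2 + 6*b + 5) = (b - 3)/(b + 1)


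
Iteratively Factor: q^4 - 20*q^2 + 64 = (q + 2)*(q^3 - 2*q^2 - 16*q + 32) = (q - 2)*(q + 2)*(q^2 - 16) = (q - 4)*(q - 2)*(q + 2)*(q + 4)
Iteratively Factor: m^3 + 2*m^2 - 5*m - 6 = (m + 3)*(m^2 - m - 2) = (m + 1)*(m + 3)*(m - 2)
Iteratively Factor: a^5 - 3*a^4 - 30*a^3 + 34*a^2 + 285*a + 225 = (a - 5)*(a^4 + 2*a^3 - 20*a^2 - 66*a - 45) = (a - 5)*(a + 3)*(a^3 - a^2 - 17*a - 15) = (a - 5)*(a + 3)^2*(a^2 - 4*a - 5) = (a - 5)^2*(a + 3)^2*(a + 1)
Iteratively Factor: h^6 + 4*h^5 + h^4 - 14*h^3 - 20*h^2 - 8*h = (h - 2)*(h^5 + 6*h^4 + 13*h^3 + 12*h^2 + 4*h) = (h - 2)*(h + 1)*(h^4 + 5*h^3 + 8*h^2 + 4*h) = (h - 2)*(h + 1)*(h + 2)*(h^3 + 3*h^2 + 2*h) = (h - 2)*(h + 1)^2*(h + 2)*(h^2 + 2*h) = (h - 2)*(h + 1)^2*(h + 2)^2*(h)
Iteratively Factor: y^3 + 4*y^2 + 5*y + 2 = (y + 1)*(y^2 + 3*y + 2) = (y + 1)^2*(y + 2)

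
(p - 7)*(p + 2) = p^2 - 5*p - 14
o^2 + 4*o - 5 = (o - 1)*(o + 5)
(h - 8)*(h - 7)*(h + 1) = h^3 - 14*h^2 + 41*h + 56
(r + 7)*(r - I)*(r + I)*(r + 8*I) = r^4 + 7*r^3 + 8*I*r^3 + r^2 + 56*I*r^2 + 7*r + 8*I*r + 56*I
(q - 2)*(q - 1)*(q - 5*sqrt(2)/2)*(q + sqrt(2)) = q^4 - 3*q^3 - 3*sqrt(2)*q^3/2 - 3*q^2 + 9*sqrt(2)*q^2/2 - 3*sqrt(2)*q + 15*q - 10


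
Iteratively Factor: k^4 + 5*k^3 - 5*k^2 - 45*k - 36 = (k - 3)*(k^3 + 8*k^2 + 19*k + 12) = (k - 3)*(k + 4)*(k^2 + 4*k + 3) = (k - 3)*(k + 3)*(k + 4)*(k + 1)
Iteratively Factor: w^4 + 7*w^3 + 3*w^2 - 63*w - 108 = (w + 4)*(w^3 + 3*w^2 - 9*w - 27) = (w + 3)*(w + 4)*(w^2 - 9) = (w + 3)^2*(w + 4)*(w - 3)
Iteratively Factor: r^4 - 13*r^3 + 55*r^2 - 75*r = (r - 5)*(r^3 - 8*r^2 + 15*r) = r*(r - 5)*(r^2 - 8*r + 15) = r*(r - 5)*(r - 3)*(r - 5)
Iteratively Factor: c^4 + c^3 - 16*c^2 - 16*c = (c)*(c^3 + c^2 - 16*c - 16) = c*(c + 4)*(c^2 - 3*c - 4) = c*(c - 4)*(c + 4)*(c + 1)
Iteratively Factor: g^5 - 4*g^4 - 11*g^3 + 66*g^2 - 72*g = (g - 2)*(g^4 - 2*g^3 - 15*g^2 + 36*g) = (g - 3)*(g - 2)*(g^3 + g^2 - 12*g) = g*(g - 3)*(g - 2)*(g^2 + g - 12) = g*(g - 3)^2*(g - 2)*(g + 4)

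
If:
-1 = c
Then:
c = -1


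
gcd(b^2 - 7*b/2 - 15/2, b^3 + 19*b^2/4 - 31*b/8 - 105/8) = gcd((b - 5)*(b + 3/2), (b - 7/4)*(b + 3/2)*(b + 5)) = b + 3/2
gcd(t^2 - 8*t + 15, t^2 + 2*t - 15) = t - 3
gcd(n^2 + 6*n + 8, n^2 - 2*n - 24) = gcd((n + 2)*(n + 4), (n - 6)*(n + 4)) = n + 4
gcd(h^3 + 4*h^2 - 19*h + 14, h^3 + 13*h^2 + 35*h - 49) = h^2 + 6*h - 7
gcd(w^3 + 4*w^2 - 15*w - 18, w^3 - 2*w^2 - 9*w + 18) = w - 3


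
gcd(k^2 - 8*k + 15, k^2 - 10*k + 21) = k - 3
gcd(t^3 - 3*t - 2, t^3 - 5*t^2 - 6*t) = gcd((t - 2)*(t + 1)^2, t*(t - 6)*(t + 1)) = t + 1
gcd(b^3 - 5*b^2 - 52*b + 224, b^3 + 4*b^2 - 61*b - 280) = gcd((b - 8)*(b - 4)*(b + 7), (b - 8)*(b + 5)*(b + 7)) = b^2 - b - 56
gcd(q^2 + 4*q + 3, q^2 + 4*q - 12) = 1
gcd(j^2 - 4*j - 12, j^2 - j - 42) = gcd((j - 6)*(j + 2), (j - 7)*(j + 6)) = 1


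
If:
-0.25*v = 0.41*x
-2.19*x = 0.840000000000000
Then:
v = 0.63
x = -0.38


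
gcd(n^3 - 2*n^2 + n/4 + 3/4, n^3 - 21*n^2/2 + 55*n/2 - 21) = n - 3/2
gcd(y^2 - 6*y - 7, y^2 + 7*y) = 1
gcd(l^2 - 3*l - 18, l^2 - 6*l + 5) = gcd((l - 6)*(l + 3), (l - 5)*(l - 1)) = 1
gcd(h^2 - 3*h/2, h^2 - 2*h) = h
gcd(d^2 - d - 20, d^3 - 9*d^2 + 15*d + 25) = d - 5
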